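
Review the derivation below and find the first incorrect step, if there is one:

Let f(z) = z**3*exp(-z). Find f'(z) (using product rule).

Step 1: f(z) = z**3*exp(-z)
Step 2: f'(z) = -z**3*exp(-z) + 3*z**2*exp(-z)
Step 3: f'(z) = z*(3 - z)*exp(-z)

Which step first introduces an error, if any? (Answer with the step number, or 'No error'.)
Step 3

Step 3 is incorrect due to a wrong exponent.
The step shows: z*(3 - z)*exp(-z)
The correct value should be: z**2*(3 - z)*exp(-z)

Explanation: The exponent 2 on z was incorrectly written as 1: the term z**2*(3 - z)*exp(-z) was incorrectly written as z*(3 - z)*exp(-z)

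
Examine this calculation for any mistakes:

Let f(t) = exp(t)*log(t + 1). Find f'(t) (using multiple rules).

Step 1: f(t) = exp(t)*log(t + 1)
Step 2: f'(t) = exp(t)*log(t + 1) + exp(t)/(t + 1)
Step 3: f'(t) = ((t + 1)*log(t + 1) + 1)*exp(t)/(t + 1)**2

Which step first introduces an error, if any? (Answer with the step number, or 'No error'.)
Step 3

Step 3 is incorrect due to a wrong exponent.
The step shows: ((t + 1)*log(t + 1) + 1)*exp(t)/(t + 1)**2
The correct value should be: ((t + 1)*log(t + 1) + 1)*exp(t)/(t + 1)

Explanation: The exponent -1 on t + 1 was incorrectly written as -2: the term ((t + 1)*log(t + 1) + 1)*exp(t)/(t + 1) was incorrectly written as ((t + 1)*log(t + 1) + 1)*exp(t)/(t + 1)**2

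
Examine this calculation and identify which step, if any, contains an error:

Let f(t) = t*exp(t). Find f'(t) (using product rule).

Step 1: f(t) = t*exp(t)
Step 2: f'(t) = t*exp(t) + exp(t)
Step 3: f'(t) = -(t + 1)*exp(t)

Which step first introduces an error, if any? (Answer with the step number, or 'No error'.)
Step 3

Step 3 is incorrect due to a sign flip.
The step shows: -(t + 1)*exp(t)
The correct value should be: (t + 1)*exp(t)

Explanation: The sign of the whole expression was flipped: the term (t + 1)*exp(t) was incorrectly written as -(t + 1)*exp(t)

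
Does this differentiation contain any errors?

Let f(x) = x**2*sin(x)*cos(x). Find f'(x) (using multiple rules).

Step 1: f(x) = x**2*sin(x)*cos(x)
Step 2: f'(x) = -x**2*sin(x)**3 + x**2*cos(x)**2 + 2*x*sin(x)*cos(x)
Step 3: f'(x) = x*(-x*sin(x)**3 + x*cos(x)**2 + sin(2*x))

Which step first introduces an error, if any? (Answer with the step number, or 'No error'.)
Step 2

Step 2 is incorrect due to a wrong exponent.
The step shows: -x**2*sin(x)**3 + x**2*cos(x)**2 + 2*x*sin(x)*cos(x)
The correct value should be: -x**2*sin(x)**2 + x**2*cos(x)**2 + 2*x*sin(x)*cos(x)

Explanation: The exponent 2 on sin(x) was incorrectly written as 3: the term -x**2*sin(x)**2 was incorrectly written as -x**2*sin(x)**3
The later steps are derived from this incorrect expression, so the error originates in Step 2.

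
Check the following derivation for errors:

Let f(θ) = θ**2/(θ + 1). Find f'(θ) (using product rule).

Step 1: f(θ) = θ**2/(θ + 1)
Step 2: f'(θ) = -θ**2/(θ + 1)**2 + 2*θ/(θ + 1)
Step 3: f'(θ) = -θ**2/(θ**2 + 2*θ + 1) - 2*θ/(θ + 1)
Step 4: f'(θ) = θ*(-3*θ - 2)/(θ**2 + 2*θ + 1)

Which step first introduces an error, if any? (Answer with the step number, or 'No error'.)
Step 3

Step 3 is incorrect due to a sign flip.
The step shows: -θ**2/(θ**2 + 2*θ + 1) - 2*θ/(θ + 1)
The correct value should be: -θ**2/(θ**2 + 2*θ + 1) + 2*θ/(θ + 1)

Explanation: The sign of one term was flipped: the term 2*θ/(θ + 1) was incorrectly written as -2*θ/(θ + 1)
The later steps are derived from this incorrect expression, so the error originates in Step 3.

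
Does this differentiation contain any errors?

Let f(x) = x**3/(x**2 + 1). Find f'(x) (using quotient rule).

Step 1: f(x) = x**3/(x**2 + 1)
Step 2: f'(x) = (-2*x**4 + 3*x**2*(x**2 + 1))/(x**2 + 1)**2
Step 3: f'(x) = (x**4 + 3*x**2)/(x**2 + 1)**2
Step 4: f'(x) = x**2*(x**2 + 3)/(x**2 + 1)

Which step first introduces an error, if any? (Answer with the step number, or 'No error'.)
Step 4

Step 4 is incorrect due to a wrong exponent.
The step shows: x**2*(x**2 + 3)/(x**2 + 1)
The correct value should be: x**2*(x**2 + 3)/(x**2 + 1)**2

Explanation: The exponent -2 on x**2 + 1 was incorrectly written as -1: the term x**2*(x**2 + 3)/(x**2 + 1)**2 was incorrectly written as x**2*(x**2 + 3)/(x**2 + 1)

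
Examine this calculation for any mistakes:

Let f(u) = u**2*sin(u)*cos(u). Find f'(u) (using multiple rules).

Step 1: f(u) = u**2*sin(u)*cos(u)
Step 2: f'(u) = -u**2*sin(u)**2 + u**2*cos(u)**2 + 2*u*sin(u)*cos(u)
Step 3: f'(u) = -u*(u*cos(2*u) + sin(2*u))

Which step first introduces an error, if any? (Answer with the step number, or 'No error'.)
Step 3

Step 3 is incorrect due to a sign flip.
The step shows: -u*(u*cos(2*u) + sin(2*u))
The correct value should be: u*(u*cos(2*u) + sin(2*u))

Explanation: The sign of the whole expression was flipped: the term u*(u*cos(2*u) + sin(2*u)) was incorrectly written as -u*(u*cos(2*u) + sin(2*u))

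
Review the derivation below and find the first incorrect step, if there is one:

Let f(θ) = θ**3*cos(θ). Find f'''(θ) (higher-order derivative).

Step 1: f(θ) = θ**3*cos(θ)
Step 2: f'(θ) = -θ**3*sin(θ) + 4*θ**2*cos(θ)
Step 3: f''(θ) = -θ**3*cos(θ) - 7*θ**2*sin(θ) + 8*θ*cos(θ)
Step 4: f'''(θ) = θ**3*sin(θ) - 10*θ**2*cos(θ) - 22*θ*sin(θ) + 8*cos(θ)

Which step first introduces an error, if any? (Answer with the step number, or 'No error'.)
Step 2

Step 2 is incorrect due to a wrong coefficient.
The step shows: -θ**3*sin(θ) + 4*θ**2*cos(θ)
The correct value should be: -θ**3*sin(θ) + 3*θ**2*cos(θ)

Explanation: The coefficient 3 was incorrectly written as 4: the term 3*θ**2*cos(θ) was incorrectly written as 4*θ**2*cos(θ)
The later steps are derived from this incorrect expression, so the error originates in Step 2.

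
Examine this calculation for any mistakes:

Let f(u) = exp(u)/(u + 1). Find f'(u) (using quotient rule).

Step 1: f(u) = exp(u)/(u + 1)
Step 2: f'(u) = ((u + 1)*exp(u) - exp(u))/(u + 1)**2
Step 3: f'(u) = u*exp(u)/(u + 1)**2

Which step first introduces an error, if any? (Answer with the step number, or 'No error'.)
No error

All steps in this derivation are correct.
The final answer f'(u) = u*exp(u)/(u + 1)**2 is valid.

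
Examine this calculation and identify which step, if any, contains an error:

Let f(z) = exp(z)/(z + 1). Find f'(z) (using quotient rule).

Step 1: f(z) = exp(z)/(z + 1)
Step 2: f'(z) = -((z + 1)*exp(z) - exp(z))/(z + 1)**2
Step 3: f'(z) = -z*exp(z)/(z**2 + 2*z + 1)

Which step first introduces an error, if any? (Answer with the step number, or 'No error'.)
Step 2

Step 2 is incorrect due to a sign flip.
The step shows: -((z + 1)*exp(z) - exp(z))/(z + 1)**2
The correct value should be: ((z + 1)*exp(z) - exp(z))/(z + 1)**2

Explanation: The sign of the whole expression was flipped: the term ((z + 1)*exp(z) - exp(z))/(z + 1)**2 was incorrectly written as -((z + 1)*exp(z) - exp(z))/(z + 1)**2
The later steps are derived from this incorrect expression, so the error originates in Step 2.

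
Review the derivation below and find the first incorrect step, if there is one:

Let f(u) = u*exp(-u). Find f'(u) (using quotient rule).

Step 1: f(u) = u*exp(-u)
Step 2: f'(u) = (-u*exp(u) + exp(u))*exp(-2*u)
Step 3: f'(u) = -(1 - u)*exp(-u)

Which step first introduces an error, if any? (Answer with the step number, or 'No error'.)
Step 3

Step 3 is incorrect due to a sign flip.
The step shows: -(1 - u)*exp(-u)
The correct value should be: (1 - u)*exp(-u)

Explanation: The sign of the whole expression was flipped: the term (1 - u)*exp(-u) was incorrectly written as -(1 - u)*exp(-u)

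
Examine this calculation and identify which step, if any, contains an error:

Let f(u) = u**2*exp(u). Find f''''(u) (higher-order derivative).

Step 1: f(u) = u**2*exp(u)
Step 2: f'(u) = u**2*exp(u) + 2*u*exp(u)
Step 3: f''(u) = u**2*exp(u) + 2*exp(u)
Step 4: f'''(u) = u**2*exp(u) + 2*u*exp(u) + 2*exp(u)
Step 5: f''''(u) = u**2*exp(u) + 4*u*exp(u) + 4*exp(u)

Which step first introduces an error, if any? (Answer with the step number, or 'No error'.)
Step 3

Step 3 is incorrect due to a dropped term.
The step shows: u**2*exp(u) + 2*exp(u)
The correct value should be: u**2*exp(u) + 4*u*exp(u) + 2*exp(u)

Explanation: A term was dropped: the term 4*u*exp(u) was incorrectly omitted
The later steps are derived from this incorrect expression, so the error originates in Step 3.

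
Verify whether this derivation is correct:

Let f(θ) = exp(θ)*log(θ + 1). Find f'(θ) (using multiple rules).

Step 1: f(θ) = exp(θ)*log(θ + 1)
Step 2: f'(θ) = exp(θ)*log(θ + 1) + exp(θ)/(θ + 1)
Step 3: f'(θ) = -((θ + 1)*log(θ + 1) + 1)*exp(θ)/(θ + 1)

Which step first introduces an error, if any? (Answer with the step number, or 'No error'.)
Step 3

Step 3 is incorrect due to a sign flip.
The step shows: -((θ + 1)*log(θ + 1) + 1)*exp(θ)/(θ + 1)
The correct value should be: ((θ + 1)*log(θ + 1) + 1)*exp(θ)/(θ + 1)

Explanation: The sign of the whole expression was flipped: the term ((θ + 1)*log(θ + 1) + 1)*exp(θ)/(θ + 1) was incorrectly written as -((θ + 1)*log(θ + 1) + 1)*exp(θ)/(θ + 1)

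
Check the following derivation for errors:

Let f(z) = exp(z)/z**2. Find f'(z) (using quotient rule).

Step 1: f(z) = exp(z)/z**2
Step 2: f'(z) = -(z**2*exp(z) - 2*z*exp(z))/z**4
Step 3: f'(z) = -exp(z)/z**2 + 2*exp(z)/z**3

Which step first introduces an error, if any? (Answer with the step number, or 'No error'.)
Step 2

Step 2 is incorrect due to a sign flip.
The step shows: -(z**2*exp(z) - 2*z*exp(z))/z**4
The correct value should be: (z**2*exp(z) - 2*z*exp(z))/z**4

Explanation: The sign of the whole expression was flipped: the term (z**2*exp(z) - 2*z*exp(z))/z**4 was incorrectly written as -(z**2*exp(z) - 2*z*exp(z))/z**4
The later steps are derived from this incorrect expression, so the error originates in Step 2.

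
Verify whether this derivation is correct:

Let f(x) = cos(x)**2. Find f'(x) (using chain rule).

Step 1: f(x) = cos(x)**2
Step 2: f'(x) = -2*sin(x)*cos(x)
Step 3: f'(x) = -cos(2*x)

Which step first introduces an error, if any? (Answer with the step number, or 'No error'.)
Step 3

Step 3 is incorrect due to a wrong trig function.
The step shows: -cos(2*x)
The correct value should be: -sin(2*x)

Explanation: sin(2*x) was incorrectly written as cos(2*x): the term -sin(2*x) was incorrectly written as -cos(2*x)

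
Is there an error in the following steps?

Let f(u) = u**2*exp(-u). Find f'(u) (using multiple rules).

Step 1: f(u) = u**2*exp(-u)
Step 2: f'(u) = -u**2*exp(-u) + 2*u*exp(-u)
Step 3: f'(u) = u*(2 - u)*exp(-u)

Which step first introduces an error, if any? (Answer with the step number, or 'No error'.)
No error

All steps in this derivation are correct.
The final answer f'(u) = u*(2 - u)*exp(-u) is valid.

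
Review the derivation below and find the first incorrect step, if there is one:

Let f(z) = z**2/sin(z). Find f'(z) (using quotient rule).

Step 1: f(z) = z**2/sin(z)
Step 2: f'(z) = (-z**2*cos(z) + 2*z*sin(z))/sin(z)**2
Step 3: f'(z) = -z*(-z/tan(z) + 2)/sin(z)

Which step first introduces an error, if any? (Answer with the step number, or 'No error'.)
Step 3

Step 3 is incorrect due to a sign flip.
The step shows: -z*(-z/tan(z) + 2)/sin(z)
The correct value should be: z*(-z/tan(z) + 2)/sin(z)

Explanation: The sign of the whole expression was flipped: the term z*(-z/tan(z) + 2)/sin(z) was incorrectly written as -z*(-z/tan(z) + 2)/sin(z)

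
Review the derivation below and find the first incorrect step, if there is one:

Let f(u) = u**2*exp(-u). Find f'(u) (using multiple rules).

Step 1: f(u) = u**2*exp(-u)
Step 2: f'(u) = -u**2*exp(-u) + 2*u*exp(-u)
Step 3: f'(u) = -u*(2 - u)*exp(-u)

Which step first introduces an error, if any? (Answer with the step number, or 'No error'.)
Step 3

Step 3 is incorrect due to a sign flip.
The step shows: -u*(2 - u)*exp(-u)
The correct value should be: u*(2 - u)*exp(-u)

Explanation: The sign of the whole expression was flipped: the term u*(2 - u)*exp(-u) was incorrectly written as -u*(2 - u)*exp(-u)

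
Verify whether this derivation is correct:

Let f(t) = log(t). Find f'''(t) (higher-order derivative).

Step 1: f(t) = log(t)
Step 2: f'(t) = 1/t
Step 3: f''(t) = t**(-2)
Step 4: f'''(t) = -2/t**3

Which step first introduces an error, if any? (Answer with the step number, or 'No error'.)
Step 3

Step 3 is incorrect due to a sign flip.
The step shows: t**(-2)
The correct value should be: -1/t**2

Explanation: The sign of the whole expression was flipped: the term -1/t**2 was incorrectly written as t**(-2)
The later steps are derived from this incorrect expression, so the error originates in Step 3.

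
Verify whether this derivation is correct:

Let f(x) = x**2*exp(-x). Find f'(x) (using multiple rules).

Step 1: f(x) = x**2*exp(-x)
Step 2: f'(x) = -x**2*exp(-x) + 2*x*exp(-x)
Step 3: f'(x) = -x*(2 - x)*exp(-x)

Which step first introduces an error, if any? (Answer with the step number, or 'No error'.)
Step 3

Step 3 is incorrect due to a sign flip.
The step shows: -x*(2 - x)*exp(-x)
The correct value should be: x*(2 - x)*exp(-x)

Explanation: The sign of the whole expression was flipped: the term x*(2 - x)*exp(-x) was incorrectly written as -x*(2 - x)*exp(-x)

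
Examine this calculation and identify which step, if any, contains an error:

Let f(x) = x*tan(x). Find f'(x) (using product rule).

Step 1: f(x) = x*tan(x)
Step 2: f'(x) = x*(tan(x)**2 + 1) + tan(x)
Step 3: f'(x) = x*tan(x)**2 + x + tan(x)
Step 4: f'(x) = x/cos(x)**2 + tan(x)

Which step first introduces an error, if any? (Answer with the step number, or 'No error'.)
No error

All steps in this derivation are correct.
The final answer f'(x) = x/cos(x)**2 + tan(x) is valid.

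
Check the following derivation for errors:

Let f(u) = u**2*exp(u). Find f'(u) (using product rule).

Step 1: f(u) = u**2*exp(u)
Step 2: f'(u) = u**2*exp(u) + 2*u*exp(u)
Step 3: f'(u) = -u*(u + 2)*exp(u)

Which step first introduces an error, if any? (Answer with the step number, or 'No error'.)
Step 3

Step 3 is incorrect due to a sign flip.
The step shows: -u*(u + 2)*exp(u)
The correct value should be: u*(u + 2)*exp(u)

Explanation: The sign of the whole expression was flipped: the term u*(u + 2)*exp(u) was incorrectly written as -u*(u + 2)*exp(u)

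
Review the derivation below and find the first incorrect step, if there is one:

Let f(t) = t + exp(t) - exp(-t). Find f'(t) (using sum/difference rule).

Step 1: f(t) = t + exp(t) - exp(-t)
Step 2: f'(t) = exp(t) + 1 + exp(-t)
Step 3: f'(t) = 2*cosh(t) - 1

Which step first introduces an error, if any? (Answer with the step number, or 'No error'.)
Step 3

Step 3 is incorrect due to a sign flip.
The step shows: 2*cosh(t) - 1
The correct value should be: 2*cosh(t) + 1

Explanation: The sign of one term was flipped: the term 1 was incorrectly written as -1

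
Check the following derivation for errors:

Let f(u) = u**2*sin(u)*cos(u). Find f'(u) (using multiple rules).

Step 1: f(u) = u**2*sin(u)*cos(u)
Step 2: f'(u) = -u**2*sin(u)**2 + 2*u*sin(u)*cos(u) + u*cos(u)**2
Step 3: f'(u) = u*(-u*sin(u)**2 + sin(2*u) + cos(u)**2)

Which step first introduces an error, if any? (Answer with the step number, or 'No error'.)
Step 2

Step 2 is incorrect due to a wrong exponent.
The step shows: -u**2*sin(u)**2 + 2*u*sin(u)*cos(u) + u*cos(u)**2
The correct value should be: -u**2*sin(u)**2 + u**2*cos(u)**2 + 2*u*sin(u)*cos(u)

Explanation: The exponent 2 on u was incorrectly written as 1: the term u**2*cos(u)**2 was incorrectly written as u*cos(u)**2
The later steps are derived from this incorrect expression, so the error originates in Step 2.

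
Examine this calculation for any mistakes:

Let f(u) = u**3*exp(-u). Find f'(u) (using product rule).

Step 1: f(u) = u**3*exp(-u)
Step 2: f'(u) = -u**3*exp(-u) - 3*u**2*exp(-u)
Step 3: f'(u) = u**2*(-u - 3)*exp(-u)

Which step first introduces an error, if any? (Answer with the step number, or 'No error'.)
Step 2

Step 2 is incorrect due to a sign flip.
The step shows: -u**3*exp(-u) - 3*u**2*exp(-u)
The correct value should be: -u**3*exp(-u) + 3*u**2*exp(-u)

Explanation: The sign of one term was flipped: the term 3*u**2*exp(-u) was incorrectly written as -3*u**2*exp(-u)
The later steps are derived from this incorrect expression, so the error originates in Step 2.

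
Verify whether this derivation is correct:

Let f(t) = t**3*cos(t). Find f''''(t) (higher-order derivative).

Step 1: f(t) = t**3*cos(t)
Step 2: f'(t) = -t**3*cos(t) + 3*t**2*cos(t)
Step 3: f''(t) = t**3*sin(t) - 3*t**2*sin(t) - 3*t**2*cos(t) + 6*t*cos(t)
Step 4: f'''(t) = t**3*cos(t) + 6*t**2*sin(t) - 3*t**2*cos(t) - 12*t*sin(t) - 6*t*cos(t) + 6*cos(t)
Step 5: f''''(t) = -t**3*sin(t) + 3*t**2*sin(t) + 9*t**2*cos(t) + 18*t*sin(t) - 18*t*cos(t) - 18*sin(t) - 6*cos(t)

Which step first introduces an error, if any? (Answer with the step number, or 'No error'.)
Step 2

Step 2 is incorrect due to a wrong trig function.
The step shows: -t**3*cos(t) + 3*t**2*cos(t)
The correct value should be: -t**3*sin(t) + 3*t**2*cos(t)

Explanation: sin(t) was incorrectly written as cos(t): the term -t**3*sin(t) was incorrectly written as -t**3*cos(t)
The later steps are derived from this incorrect expression, so the error originates in Step 2.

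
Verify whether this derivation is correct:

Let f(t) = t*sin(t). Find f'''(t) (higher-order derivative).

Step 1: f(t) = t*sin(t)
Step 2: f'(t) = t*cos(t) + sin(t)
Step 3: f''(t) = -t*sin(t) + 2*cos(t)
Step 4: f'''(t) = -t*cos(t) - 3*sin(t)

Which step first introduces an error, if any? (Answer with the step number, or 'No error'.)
No error

All steps in this derivation are correct.
The final answer f'''(t) = -t*cos(t) - 3*sin(t) is valid.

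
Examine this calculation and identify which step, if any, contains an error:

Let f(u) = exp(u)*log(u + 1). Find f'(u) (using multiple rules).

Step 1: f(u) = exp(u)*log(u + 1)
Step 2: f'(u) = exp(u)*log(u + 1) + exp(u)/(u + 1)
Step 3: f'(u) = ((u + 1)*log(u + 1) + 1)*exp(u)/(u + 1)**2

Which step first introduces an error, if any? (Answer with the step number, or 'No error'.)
Step 3

Step 3 is incorrect due to a wrong exponent.
The step shows: ((u + 1)*log(u + 1) + 1)*exp(u)/(u + 1)**2
The correct value should be: ((u + 1)*log(u + 1) + 1)*exp(u)/(u + 1)

Explanation: The exponent -1 on u + 1 was incorrectly written as -2: the term ((u + 1)*log(u + 1) + 1)*exp(u)/(u + 1) was incorrectly written as ((u + 1)*log(u + 1) + 1)*exp(u)/(u + 1)**2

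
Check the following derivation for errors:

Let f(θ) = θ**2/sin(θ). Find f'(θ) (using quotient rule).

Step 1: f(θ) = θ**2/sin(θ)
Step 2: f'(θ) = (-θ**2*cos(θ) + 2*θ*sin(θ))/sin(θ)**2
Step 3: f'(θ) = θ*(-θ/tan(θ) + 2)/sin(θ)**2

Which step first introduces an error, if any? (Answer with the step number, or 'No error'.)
Step 3

Step 3 is incorrect due to a wrong exponent.
The step shows: θ*(-θ/tan(θ) + 2)/sin(θ)**2
The correct value should be: θ*(-θ/tan(θ) + 2)/sin(θ)

Explanation: The exponent -1 on sin(θ) was incorrectly written as -2: the term θ*(-θ/tan(θ) + 2)/sin(θ) was incorrectly written as θ*(-θ/tan(θ) + 2)/sin(θ)**2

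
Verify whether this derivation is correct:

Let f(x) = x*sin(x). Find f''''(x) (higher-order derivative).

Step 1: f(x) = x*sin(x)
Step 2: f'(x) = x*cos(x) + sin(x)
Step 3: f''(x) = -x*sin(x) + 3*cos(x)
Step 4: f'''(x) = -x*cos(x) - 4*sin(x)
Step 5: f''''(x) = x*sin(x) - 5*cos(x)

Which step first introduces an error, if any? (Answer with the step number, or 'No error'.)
Step 3

Step 3 is incorrect due to a wrong coefficient.
The step shows: -x*sin(x) + 3*cos(x)
The correct value should be: -x*sin(x) + 2*cos(x)

Explanation: The coefficient 2 was incorrectly written as 3: the term 2*cos(x) was incorrectly written as 3*cos(x)
The later steps are derived from this incorrect expression, so the error originates in Step 3.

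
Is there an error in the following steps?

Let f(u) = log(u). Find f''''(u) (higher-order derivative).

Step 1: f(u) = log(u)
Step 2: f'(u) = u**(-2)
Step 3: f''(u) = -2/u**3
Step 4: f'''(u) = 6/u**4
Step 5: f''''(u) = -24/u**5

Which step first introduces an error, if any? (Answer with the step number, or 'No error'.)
Step 2

Step 2 is incorrect due to a wrong exponent.
The step shows: u**(-2)
The correct value should be: 1/u

Explanation: The exponent -1 on u was incorrectly written as -2: the term 1/u was incorrectly written as u**(-2)
The later steps are derived from this incorrect expression, so the error originates in Step 2.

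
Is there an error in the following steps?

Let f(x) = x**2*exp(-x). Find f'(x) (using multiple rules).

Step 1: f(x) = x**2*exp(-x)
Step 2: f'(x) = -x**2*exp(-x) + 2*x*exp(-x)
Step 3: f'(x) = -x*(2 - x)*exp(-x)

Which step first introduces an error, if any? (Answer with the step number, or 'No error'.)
Step 3

Step 3 is incorrect due to a sign flip.
The step shows: -x*(2 - x)*exp(-x)
The correct value should be: x*(2 - x)*exp(-x)

Explanation: The sign of the whole expression was flipped: the term x*(2 - x)*exp(-x) was incorrectly written as -x*(2 - x)*exp(-x)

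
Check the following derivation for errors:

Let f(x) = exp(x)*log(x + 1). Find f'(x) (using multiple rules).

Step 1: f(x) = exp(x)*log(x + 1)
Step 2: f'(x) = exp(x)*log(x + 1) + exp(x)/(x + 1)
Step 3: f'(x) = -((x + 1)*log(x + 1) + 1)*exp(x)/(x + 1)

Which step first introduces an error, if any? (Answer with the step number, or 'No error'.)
Step 3

Step 3 is incorrect due to a sign flip.
The step shows: -((x + 1)*log(x + 1) + 1)*exp(x)/(x + 1)
The correct value should be: ((x + 1)*log(x + 1) + 1)*exp(x)/(x + 1)

Explanation: The sign of the whole expression was flipped: the term ((x + 1)*log(x + 1) + 1)*exp(x)/(x + 1) was incorrectly written as -((x + 1)*log(x + 1) + 1)*exp(x)/(x + 1)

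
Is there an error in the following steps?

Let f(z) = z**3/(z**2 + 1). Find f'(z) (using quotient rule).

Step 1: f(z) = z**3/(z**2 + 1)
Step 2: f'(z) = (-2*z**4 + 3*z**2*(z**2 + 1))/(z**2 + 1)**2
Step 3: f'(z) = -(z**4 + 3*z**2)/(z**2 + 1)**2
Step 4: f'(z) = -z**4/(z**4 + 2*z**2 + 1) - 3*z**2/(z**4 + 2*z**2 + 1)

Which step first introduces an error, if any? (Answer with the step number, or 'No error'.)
Step 3

Step 3 is incorrect due to a sign flip.
The step shows: -(z**4 + 3*z**2)/(z**2 + 1)**2
The correct value should be: (z**4 + 3*z**2)/(z**2 + 1)**2

Explanation: The sign of the whole expression was flipped: the term (z**4 + 3*z**2)/(z**2 + 1)**2 was incorrectly written as -(z**4 + 3*z**2)/(z**2 + 1)**2
The later steps are derived from this incorrect expression, so the error originates in Step 3.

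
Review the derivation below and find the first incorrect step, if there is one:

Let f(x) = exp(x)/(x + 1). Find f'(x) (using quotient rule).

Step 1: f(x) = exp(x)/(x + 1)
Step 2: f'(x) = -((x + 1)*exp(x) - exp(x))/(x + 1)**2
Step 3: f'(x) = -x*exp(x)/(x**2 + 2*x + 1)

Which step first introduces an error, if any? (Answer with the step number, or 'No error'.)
Step 2

Step 2 is incorrect due to a sign flip.
The step shows: -((x + 1)*exp(x) - exp(x))/(x + 1)**2
The correct value should be: ((x + 1)*exp(x) - exp(x))/(x + 1)**2

Explanation: The sign of the whole expression was flipped: the term ((x + 1)*exp(x) - exp(x))/(x + 1)**2 was incorrectly written as -((x + 1)*exp(x) - exp(x))/(x + 1)**2
The later steps are derived from this incorrect expression, so the error originates in Step 2.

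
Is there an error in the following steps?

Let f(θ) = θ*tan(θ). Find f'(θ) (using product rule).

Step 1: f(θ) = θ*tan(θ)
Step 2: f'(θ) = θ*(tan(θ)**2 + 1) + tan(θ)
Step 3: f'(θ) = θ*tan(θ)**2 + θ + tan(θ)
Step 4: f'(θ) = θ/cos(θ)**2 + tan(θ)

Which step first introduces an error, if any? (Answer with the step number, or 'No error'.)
No error

All steps in this derivation are correct.
The final answer f'(θ) = θ/cos(θ)**2 + tan(θ) is valid.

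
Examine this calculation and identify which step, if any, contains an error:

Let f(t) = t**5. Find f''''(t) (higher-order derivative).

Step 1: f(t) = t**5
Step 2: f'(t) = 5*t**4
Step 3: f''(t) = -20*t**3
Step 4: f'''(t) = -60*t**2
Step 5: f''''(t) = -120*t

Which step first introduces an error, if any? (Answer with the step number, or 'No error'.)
Step 3

Step 3 is incorrect due to a sign flip.
The step shows: -20*t**3
The correct value should be: 20*t**3

Explanation: The sign of the whole expression was flipped: the term 20*t**3 was incorrectly written as -20*t**3
The later steps are derived from this incorrect expression, so the error originates in Step 3.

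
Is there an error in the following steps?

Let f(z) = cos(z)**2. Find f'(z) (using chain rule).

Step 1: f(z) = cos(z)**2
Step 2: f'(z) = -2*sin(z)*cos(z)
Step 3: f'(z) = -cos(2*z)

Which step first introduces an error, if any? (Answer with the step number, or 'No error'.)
Step 3

Step 3 is incorrect due to a wrong trig function.
The step shows: -cos(2*z)
The correct value should be: -sin(2*z)

Explanation: sin(2*z) was incorrectly written as cos(2*z): the term -sin(2*z) was incorrectly written as -cos(2*z)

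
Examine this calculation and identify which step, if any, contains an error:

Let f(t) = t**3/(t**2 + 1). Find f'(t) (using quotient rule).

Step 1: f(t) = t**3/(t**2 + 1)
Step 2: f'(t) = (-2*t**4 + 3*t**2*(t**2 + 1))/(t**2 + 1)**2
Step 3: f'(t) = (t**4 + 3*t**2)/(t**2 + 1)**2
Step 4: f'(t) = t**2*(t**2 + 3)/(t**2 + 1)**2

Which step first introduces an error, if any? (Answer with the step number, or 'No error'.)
No error

All steps in this derivation are correct.
The final answer f'(t) = t**2*(t**2 + 3)/(t**2 + 1)**2 is valid.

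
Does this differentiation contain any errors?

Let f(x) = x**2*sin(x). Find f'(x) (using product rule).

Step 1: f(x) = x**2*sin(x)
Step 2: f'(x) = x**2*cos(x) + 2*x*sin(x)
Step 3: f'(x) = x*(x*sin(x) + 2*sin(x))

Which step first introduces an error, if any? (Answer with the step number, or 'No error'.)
Step 3

Step 3 is incorrect due to a wrong trig function.
The step shows: x*(x*sin(x) + 2*sin(x))
The correct value should be: x*(x*cos(x) + 2*sin(x))

Explanation: cos(x) was incorrectly written as sin(x): the term x*(x*cos(x) + 2*sin(x)) was incorrectly written as x*(x*sin(x) + 2*sin(x))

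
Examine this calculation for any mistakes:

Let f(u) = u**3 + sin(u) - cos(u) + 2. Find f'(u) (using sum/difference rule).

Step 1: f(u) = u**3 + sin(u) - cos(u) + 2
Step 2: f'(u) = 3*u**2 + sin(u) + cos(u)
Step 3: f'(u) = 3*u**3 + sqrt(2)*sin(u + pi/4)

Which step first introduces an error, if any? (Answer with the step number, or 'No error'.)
Step 3

Step 3 is incorrect due to a wrong exponent.
The step shows: 3*u**3 + sqrt(2)*sin(u + pi/4)
The correct value should be: 3*u**2 + sqrt(2)*sin(u + pi/4)

Explanation: The exponent 2 on u was incorrectly written as 3: the term 3*u**2 was incorrectly written as 3*u**3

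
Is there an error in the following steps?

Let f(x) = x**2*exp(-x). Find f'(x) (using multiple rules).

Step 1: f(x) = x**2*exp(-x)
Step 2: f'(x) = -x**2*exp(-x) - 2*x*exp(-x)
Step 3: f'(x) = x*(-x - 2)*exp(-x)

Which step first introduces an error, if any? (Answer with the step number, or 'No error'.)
Step 2

Step 2 is incorrect due to a sign flip.
The step shows: -x**2*exp(-x) - 2*x*exp(-x)
The correct value should be: -x**2*exp(-x) + 2*x*exp(-x)

Explanation: The sign of one term was flipped: the term 2*x*exp(-x) was incorrectly written as -2*x*exp(-x)
The later steps are derived from this incorrect expression, so the error originates in Step 2.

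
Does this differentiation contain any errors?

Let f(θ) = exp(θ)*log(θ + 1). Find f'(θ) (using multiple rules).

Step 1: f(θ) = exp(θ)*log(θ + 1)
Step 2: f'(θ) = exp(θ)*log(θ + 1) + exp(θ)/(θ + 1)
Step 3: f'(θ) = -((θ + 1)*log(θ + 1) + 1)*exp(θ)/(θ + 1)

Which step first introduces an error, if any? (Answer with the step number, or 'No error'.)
Step 3

Step 3 is incorrect due to a sign flip.
The step shows: -((θ + 1)*log(θ + 1) + 1)*exp(θ)/(θ + 1)
The correct value should be: ((θ + 1)*log(θ + 1) + 1)*exp(θ)/(θ + 1)

Explanation: The sign of the whole expression was flipped: the term ((θ + 1)*log(θ + 1) + 1)*exp(θ)/(θ + 1) was incorrectly written as -((θ + 1)*log(θ + 1) + 1)*exp(θ)/(θ + 1)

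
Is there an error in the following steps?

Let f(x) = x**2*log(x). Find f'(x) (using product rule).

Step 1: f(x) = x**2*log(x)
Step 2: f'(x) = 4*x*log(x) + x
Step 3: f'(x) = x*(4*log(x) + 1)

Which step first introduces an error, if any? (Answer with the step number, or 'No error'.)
Step 2

Step 2 is incorrect due to a wrong coefficient.
The step shows: 4*x*log(x) + x
The correct value should be: 2*x*log(x) + x

Explanation: The coefficient 2 was incorrectly written as 4: the term 2*x*log(x) was incorrectly written as 4*x*log(x)
The later steps are derived from this incorrect expression, so the error originates in Step 2.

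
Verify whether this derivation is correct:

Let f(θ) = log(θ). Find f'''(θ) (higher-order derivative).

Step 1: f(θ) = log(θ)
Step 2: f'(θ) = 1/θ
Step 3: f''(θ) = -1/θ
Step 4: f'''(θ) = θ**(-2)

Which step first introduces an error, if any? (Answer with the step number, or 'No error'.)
Step 3

Step 3 is incorrect due to a wrong exponent.
The step shows: -1/θ
The correct value should be: -1/θ**2

Explanation: The exponent -2 on θ was incorrectly written as -1: the term -1/θ**2 was incorrectly written as -1/θ
The later steps are derived from this incorrect expression, so the error originates in Step 3.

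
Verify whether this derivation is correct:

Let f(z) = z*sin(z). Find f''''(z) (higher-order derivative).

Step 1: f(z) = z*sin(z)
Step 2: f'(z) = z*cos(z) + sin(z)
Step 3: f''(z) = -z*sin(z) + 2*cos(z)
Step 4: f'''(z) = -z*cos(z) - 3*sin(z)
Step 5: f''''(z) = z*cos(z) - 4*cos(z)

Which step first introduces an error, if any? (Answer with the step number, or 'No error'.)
Step 5

Step 5 is incorrect due to a wrong trig function.
The step shows: z*cos(z) - 4*cos(z)
The correct value should be: z*sin(z) - 4*cos(z)

Explanation: sin(z) was incorrectly written as cos(z): the term z*sin(z) was incorrectly written as z*cos(z)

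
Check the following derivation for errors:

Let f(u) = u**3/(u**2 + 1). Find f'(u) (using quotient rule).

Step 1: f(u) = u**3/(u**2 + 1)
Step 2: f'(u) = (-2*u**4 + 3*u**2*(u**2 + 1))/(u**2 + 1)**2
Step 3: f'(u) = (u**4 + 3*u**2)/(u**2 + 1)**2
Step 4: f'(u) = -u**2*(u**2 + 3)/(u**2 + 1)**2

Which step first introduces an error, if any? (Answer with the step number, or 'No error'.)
Step 4

Step 4 is incorrect due to a sign flip.
The step shows: -u**2*(u**2 + 3)/(u**2 + 1)**2
The correct value should be: u**2*(u**2 + 3)/(u**2 + 1)**2

Explanation: The sign of the whole expression was flipped: the term u**2*(u**2 + 3)/(u**2 + 1)**2 was incorrectly written as -u**2*(u**2 + 3)/(u**2 + 1)**2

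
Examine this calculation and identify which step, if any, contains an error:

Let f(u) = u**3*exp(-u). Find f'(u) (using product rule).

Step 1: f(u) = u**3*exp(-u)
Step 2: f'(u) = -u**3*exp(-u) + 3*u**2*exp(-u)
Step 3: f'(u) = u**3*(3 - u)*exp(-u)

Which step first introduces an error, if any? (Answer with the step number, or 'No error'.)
Step 3

Step 3 is incorrect due to a wrong exponent.
The step shows: u**3*(3 - u)*exp(-u)
The correct value should be: u**2*(3 - u)*exp(-u)

Explanation: The exponent 2 on u was incorrectly written as 3: the term u**2*(3 - u)*exp(-u) was incorrectly written as u**3*(3 - u)*exp(-u)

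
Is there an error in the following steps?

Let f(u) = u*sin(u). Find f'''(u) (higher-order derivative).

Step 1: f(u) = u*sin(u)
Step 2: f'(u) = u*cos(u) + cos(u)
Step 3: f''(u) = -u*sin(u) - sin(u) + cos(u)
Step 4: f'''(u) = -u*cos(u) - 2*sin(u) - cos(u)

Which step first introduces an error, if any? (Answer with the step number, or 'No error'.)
Step 2

Step 2 is incorrect due to a wrong trig function.
The step shows: u*cos(u) + cos(u)
The correct value should be: u*cos(u) + sin(u)

Explanation: sin(u) was incorrectly written as cos(u): the term sin(u) was incorrectly written as cos(u)
The later steps are derived from this incorrect expression, so the error originates in Step 2.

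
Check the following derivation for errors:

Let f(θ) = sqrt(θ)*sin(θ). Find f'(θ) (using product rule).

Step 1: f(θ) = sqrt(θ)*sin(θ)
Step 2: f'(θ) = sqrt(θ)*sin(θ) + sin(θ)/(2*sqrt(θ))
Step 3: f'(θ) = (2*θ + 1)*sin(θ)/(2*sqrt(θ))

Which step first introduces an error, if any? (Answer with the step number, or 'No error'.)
Step 2

Step 2 is incorrect due to a wrong trig function.
The step shows: sqrt(θ)*sin(θ) + sin(θ)/(2*sqrt(θ))
The correct value should be: sqrt(θ)*cos(θ) + sin(θ)/(2*sqrt(θ))

Explanation: cos(θ) was incorrectly written as sin(θ): the term sqrt(θ)*cos(θ) was incorrectly written as sqrt(θ)*sin(θ)
The later steps are derived from this incorrect expression, so the error originates in Step 2.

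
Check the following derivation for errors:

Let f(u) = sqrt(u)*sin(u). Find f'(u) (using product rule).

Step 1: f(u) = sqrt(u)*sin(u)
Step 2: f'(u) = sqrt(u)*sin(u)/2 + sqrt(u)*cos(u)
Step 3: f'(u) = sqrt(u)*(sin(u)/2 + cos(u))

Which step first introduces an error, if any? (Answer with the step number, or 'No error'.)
Step 2

Step 2 is incorrect due to a wrong exponent.
The step shows: sqrt(u)*sin(u)/2 + sqrt(u)*cos(u)
The correct value should be: sqrt(u)*cos(u) + sin(u)/(2*sqrt(u))

Explanation: The exponent -1/2 on u was incorrectly written as 1/2: the term sin(u)/(2*sqrt(u)) was incorrectly written as sqrt(u)*sin(u)/2
The later steps are derived from this incorrect expression, so the error originates in Step 2.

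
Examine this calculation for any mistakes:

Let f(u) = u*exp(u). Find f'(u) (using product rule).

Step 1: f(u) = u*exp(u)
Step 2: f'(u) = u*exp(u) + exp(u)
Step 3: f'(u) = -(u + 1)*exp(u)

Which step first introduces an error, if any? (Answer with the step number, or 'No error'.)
Step 3

Step 3 is incorrect due to a sign flip.
The step shows: -(u + 1)*exp(u)
The correct value should be: (u + 1)*exp(u)

Explanation: The sign of the whole expression was flipped: the term (u + 1)*exp(u) was incorrectly written as -(u + 1)*exp(u)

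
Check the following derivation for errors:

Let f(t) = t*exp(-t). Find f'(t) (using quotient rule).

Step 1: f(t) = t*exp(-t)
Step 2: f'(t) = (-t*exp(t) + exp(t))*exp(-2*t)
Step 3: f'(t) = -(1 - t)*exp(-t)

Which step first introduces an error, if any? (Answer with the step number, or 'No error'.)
Step 3

Step 3 is incorrect due to a sign flip.
The step shows: -(1 - t)*exp(-t)
The correct value should be: (1 - t)*exp(-t)

Explanation: The sign of the whole expression was flipped: the term (1 - t)*exp(-t) was incorrectly written as -(1 - t)*exp(-t)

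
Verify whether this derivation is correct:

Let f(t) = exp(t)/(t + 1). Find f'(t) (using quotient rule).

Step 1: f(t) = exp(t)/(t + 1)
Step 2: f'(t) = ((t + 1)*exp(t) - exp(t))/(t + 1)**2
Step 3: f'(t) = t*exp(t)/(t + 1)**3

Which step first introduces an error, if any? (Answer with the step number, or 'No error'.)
Step 3

Step 3 is incorrect due to a wrong exponent.
The step shows: t*exp(t)/(t + 1)**3
The correct value should be: t*exp(t)/(t + 1)**2

Explanation: The exponent -2 on t + 1 was incorrectly written as -3: the term t*exp(t)/(t + 1)**2 was incorrectly written as t*exp(t)/(t + 1)**3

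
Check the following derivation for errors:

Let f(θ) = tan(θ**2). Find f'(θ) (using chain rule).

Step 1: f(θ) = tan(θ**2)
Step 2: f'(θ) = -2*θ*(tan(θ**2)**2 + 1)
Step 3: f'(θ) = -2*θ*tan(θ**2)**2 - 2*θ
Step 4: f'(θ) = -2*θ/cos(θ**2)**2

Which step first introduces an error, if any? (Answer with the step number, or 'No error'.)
Step 2

Step 2 is incorrect due to a sign flip.
The step shows: -2*θ*(tan(θ**2)**2 + 1)
The correct value should be: 2*θ*(tan(θ**2)**2 + 1)

Explanation: The sign of the whole expression was flipped: the term 2*θ*(tan(θ**2)**2 + 1) was incorrectly written as -2*θ*(tan(θ**2)**2 + 1)
The later steps are derived from this incorrect expression, so the error originates in Step 2.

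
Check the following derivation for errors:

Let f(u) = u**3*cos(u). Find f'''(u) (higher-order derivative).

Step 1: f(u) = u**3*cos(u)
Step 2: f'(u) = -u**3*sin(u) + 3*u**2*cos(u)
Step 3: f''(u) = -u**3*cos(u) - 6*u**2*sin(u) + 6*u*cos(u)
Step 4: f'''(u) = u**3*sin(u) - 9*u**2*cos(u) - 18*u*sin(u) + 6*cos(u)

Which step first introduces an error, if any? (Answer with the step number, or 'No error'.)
No error

All steps in this derivation are correct.
The final answer f'''(u) = u**3*sin(u) - 9*u**2*cos(u) - 18*u*sin(u) + 6*cos(u) is valid.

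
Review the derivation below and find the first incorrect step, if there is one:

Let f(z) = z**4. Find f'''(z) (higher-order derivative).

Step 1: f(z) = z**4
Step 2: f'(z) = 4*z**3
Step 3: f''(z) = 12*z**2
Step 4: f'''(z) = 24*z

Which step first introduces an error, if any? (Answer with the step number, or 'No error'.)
No error

All steps in this derivation are correct.
The final answer f'''(z) = 24*z is valid.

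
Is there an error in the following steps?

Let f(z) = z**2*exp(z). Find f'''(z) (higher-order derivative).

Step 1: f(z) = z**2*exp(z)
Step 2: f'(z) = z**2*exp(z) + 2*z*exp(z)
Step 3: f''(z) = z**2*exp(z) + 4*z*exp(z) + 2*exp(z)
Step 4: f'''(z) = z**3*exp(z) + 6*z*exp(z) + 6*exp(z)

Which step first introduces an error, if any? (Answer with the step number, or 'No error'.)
Step 4

Step 4 is incorrect due to a wrong exponent.
The step shows: z**3*exp(z) + 6*z*exp(z) + 6*exp(z)
The correct value should be: z**2*exp(z) + 6*z*exp(z) + 6*exp(z)

Explanation: The exponent 2 on z was incorrectly written as 3: the term z**2*exp(z) was incorrectly written as z**3*exp(z)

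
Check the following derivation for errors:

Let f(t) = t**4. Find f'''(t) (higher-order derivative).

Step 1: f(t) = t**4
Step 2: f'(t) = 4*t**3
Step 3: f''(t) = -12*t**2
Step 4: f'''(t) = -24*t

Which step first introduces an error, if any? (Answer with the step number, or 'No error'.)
Step 3

Step 3 is incorrect due to a sign flip.
The step shows: -12*t**2
The correct value should be: 12*t**2

Explanation: The sign of the whole expression was flipped: the term 12*t**2 was incorrectly written as -12*t**2
The later steps are derived from this incorrect expression, so the error originates in Step 3.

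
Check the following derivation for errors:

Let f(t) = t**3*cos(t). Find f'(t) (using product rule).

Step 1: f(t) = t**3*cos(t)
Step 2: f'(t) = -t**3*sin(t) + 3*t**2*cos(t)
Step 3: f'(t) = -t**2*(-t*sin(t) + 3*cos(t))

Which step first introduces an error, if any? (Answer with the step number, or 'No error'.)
Step 3

Step 3 is incorrect due to a sign flip.
The step shows: -t**2*(-t*sin(t) + 3*cos(t))
The correct value should be: t**2*(-t*sin(t) + 3*cos(t))

Explanation: The sign of the whole expression was flipped: the term t**2*(-t*sin(t) + 3*cos(t)) was incorrectly written as -t**2*(-t*sin(t) + 3*cos(t))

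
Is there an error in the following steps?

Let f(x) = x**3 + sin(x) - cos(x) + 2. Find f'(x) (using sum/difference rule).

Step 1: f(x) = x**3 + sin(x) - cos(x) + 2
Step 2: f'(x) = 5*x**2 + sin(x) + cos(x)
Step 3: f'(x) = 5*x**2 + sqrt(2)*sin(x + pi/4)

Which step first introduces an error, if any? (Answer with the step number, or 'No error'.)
Step 2

Step 2 is incorrect due to a wrong coefficient.
The step shows: 5*x**2 + sin(x) + cos(x)
The correct value should be: 3*x**2 + sin(x) + cos(x)

Explanation: The coefficient 3 was incorrectly written as 5: the term 3*x**2 was incorrectly written as 5*x**2
The later steps are derived from this incorrect expression, so the error originates in Step 2.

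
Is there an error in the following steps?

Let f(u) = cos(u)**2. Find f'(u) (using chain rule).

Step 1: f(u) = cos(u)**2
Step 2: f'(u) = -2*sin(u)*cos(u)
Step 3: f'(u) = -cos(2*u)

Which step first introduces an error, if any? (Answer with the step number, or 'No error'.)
Step 3

Step 3 is incorrect due to a wrong trig function.
The step shows: -cos(2*u)
The correct value should be: -sin(2*u)

Explanation: sin(2*u) was incorrectly written as cos(2*u): the term -sin(2*u) was incorrectly written as -cos(2*u)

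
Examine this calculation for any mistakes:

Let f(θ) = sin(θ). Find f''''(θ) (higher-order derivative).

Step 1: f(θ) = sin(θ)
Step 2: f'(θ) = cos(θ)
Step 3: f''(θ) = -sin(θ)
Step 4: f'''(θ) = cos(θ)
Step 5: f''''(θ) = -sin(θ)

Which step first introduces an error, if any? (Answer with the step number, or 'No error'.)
Step 4

Step 4 is incorrect due to a sign flip.
The step shows: cos(θ)
The correct value should be: -cos(θ)

Explanation: The sign of the whole expression was flipped: the term -cos(θ) was incorrectly written as cos(θ)
The later steps are derived from this incorrect expression, so the error originates in Step 4.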